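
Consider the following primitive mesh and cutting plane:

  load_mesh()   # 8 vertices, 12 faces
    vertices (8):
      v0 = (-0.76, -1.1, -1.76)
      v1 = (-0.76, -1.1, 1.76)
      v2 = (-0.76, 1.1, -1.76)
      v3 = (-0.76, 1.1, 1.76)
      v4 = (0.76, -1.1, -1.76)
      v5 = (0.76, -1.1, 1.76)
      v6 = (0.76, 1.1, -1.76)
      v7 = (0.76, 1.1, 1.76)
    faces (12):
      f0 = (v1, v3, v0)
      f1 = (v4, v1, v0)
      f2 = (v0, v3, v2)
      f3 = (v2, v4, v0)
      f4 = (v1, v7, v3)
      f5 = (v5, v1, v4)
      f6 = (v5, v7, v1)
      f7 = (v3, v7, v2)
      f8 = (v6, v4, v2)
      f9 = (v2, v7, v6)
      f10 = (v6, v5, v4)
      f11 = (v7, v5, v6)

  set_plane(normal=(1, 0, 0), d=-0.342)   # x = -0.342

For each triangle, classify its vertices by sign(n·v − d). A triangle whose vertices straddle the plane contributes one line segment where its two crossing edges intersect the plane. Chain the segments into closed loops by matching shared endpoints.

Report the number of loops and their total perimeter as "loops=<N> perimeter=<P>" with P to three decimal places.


loops=1 perimeter=11.440

Straddling triangles (8 of 12):
  (v4,v1,v0) [+--] → (-0.342, -1.1, 0.792)–(-0.342, -1.1, -1.76)  len=2.5520
  (v2,v4,v0) [-+-] → (-0.342, 0.495, -1.76)–(-0.342, -1.1, -1.76)  len=1.5950
  (v1,v7,v3) [-+-] → (-0.342, -0.495, 1.76)–(-0.342, 1.1, 1.76)  len=1.5950
  (v5,v1,v4) [+-+] → (-0.342, -1.1, 1.76)–(-0.342, -1.1, 0.792)  len=0.9680
  (v5,v7,v1) [++-] → (-0.342, -0.495, 1.76)–(-0.342, -1.1, 1.76)  len=0.6050
  (v3,v7,v2) [-+-] → (-0.342, 1.1, 1.76)–(-0.342, 1.1, -0.792)  len=2.5520
  (v6,v4,v2) [++-] → (-0.342, 0.495, -1.76)–(-0.342, 1.1, -1.76)  len=0.6050
  (v2,v7,v6) [-++] → (-0.342, 1.1, -0.792)–(-0.342, 1.1, -1.76)  len=0.9680

Chained into 1 loop(s):
  loop 1: 8 segments, perimeter = 11.4400
Total perimeter = 11.440


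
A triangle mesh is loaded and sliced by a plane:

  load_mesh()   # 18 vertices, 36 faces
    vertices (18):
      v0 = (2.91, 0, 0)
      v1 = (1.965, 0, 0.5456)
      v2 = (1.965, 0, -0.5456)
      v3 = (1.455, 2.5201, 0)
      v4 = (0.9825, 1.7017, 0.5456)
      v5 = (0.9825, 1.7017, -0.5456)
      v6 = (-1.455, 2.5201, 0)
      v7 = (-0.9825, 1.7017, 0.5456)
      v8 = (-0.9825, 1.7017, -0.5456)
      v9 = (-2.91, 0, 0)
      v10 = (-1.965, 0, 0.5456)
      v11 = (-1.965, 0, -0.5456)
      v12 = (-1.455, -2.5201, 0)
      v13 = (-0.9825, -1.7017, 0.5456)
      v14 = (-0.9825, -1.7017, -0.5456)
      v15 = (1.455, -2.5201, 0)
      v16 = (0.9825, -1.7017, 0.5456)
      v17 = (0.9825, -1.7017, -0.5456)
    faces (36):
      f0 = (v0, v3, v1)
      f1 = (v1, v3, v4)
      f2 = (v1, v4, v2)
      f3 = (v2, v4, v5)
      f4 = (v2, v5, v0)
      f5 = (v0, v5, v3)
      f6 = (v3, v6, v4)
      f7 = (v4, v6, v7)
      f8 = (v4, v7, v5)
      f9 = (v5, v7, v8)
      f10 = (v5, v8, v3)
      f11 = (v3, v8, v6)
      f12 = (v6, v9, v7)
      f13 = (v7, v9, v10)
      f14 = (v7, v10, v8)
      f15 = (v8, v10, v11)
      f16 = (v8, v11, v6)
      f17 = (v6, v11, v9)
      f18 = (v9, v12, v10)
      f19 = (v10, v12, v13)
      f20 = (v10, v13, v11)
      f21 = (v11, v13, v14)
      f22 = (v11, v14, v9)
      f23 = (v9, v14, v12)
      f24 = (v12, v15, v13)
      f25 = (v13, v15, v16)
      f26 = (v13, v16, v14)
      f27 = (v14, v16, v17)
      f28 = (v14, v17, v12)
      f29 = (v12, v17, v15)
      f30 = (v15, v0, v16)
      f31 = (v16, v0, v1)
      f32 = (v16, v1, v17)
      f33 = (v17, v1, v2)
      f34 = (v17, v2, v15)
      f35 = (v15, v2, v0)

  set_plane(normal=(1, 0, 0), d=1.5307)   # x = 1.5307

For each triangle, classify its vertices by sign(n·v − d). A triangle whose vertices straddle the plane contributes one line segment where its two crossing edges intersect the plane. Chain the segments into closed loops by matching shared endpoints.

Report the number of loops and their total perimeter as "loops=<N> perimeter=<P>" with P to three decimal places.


loops=2 perimeter=9.084

Straddling triangles (12 of 36):
  (v0,v3,v1) [+-+] → (1.5307, 2.38899, 0)–(1.5307, 2.14604, 0.0809842)  len=0.2561
  (v1,v3,v4) [+--] → (1.5307, 2.14604, 0.0809842)–(1.5307, 0.752212, 0.5456)  len=1.4692
  (v1,v4,v2) [+-+] → (1.5307, 0.752212, 0.5456)–(1.5307, 0.752212, -0.0632507)  len=0.6089
  (v2,v4,v5) [+--] → (1.5307, 0.752212, -0.0632507)–(1.5307, 0.752212, -0.5456)  len=0.4823
  (v2,v5,v0) [+-+] → (1.5307, 0.752212, -0.5456)–(1.5307, 1.21772, -0.390426)  len=0.4907
  (v0,v5,v3) [+--] → (1.5307, 1.21772, -0.390426)–(1.5307, 2.38899, 0)  len=1.2346
  (v15,v0,v16) [-+-] → (1.5307, -2.38899, 0)–(1.5307, -1.21772, 0.390426)  len=1.2346
  (v16,v0,v1) [-++] → (1.5307, -1.21772, 0.390426)–(1.5307, -0.752212, 0.5456)  len=0.4907
  (v16,v1,v17) [-+-] → (1.5307, -0.752212, 0.5456)–(1.5307, -0.752212, 0.0632507)  len=0.4823
  (v17,v1,v2) [-++] → (1.5307, -0.752212, 0.0632507)–(1.5307, -0.752212, -0.5456)  len=0.6089
  (v17,v2,v15) [-+-] → (1.5307, -0.752212, -0.5456)–(1.5307, -2.14604, -0.0809842)  len=1.4692
  (v15,v2,v0) [-++] → (1.5307, -2.14604, -0.0809842)–(1.5307, -2.38899, 0)  len=0.2561

Chained into 2 loop(s):
  loop 1: 6 segments, perimeter = 4.5418
  loop 2: 6 segments, perimeter = 4.5418
Total perimeter = 9.084


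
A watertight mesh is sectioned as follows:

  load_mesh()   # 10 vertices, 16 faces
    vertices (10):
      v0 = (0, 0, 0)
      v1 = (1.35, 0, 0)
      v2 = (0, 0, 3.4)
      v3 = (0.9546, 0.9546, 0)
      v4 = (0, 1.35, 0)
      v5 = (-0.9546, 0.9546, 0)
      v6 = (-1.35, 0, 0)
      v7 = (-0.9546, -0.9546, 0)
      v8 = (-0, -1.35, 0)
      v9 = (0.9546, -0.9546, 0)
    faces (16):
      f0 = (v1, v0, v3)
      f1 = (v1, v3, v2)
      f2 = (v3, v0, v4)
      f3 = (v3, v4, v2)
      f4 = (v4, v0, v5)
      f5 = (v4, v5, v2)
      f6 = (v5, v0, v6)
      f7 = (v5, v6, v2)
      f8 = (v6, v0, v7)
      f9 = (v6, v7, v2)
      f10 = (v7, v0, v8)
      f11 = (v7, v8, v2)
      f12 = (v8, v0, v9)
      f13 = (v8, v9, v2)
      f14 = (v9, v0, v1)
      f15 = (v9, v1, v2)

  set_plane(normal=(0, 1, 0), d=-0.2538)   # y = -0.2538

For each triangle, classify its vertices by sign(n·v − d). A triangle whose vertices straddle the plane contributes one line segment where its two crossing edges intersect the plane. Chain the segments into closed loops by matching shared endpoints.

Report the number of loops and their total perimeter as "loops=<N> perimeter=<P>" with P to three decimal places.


Straddling triangles (8 of 16):
  (v6,v0,v7) [++-] → (-0.2538, -0.2538, 0)–(-1.24487, -0.2538, 0)  len=0.9911
  (v6,v7,v2) [+-+] → (-1.24487, -0.2538, 0)–(-0.2538, -0.2538, 2.49604)  len=2.6856
  (v7,v0,v8) [-+-] → (-0.2538, -0.2538, 0)–(0, -0.2538, 0)  len=0.2538
  (v7,v8,v2) [--+] → (0, -0.2538, 2.7608)–(-0.2538, -0.2538, 2.49604)  len=0.3668
  (v8,v0,v9) [-+-] → (0, -0.2538, 0)–(0.2538, -0.2538, 0)  len=0.2538
  (v8,v9,v2) [--+] → (0.2538, -0.2538, 2.49604)–(0, -0.2538, 2.7608)  len=0.3668
  (v9,v0,v1) [-++] → (0.2538, -0.2538, 0)–(1.24487, -0.2538, 0)  len=0.9911
  (v9,v1,v2) [-++] → (1.24487, -0.2538, 0)–(0.2538, -0.2538, 2.49604)  len=2.6856

Chained into 1 loop(s):
  loop 1: 8 segments, perimeter = 8.5945
Total perimeter = 8.594

loops=1 perimeter=8.594


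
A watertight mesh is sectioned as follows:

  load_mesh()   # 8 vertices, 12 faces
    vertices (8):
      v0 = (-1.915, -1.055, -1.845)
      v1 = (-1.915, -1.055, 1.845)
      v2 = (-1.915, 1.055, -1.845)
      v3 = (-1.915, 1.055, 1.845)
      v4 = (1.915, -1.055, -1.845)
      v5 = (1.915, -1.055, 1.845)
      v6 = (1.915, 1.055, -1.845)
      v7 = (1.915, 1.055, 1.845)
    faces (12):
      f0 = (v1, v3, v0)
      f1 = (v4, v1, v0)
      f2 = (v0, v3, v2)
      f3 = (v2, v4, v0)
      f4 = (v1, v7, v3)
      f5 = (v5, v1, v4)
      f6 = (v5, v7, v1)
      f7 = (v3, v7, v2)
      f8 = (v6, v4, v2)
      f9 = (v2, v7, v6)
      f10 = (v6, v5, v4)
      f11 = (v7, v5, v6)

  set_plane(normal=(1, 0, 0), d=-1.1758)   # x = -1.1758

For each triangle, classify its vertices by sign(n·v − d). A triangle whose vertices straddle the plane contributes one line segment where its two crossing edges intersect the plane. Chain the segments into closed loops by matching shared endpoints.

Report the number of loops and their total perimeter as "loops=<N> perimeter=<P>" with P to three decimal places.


Straddling triangles (8 of 12):
  (v4,v1,v0) [+--] → (-1.1758, -1.055, 1.13282)–(-1.1758, -1.055, -1.845)  len=2.9778
  (v2,v4,v0) [-+-] → (-1.1758, 0.647764, -1.845)–(-1.1758, -1.055, -1.845)  len=1.7028
  (v1,v7,v3) [-+-] → (-1.1758, -0.647764, 1.845)–(-1.1758, 1.055, 1.845)  len=1.7028
  (v5,v1,v4) [+-+] → (-1.1758, -1.055, 1.845)–(-1.1758, -1.055, 1.13282)  len=0.7122
  (v5,v7,v1) [++-] → (-1.1758, -0.647764, 1.845)–(-1.1758, -1.055, 1.845)  len=0.4072
  (v3,v7,v2) [-+-] → (-1.1758, 1.055, 1.845)–(-1.1758, 1.055, -1.13282)  len=2.9778
  (v6,v4,v2) [++-] → (-1.1758, 0.647764, -1.845)–(-1.1758, 1.055, -1.845)  len=0.4072
  (v2,v7,v6) [-++] → (-1.1758, 1.055, -1.13282)–(-1.1758, 1.055, -1.845)  len=0.7122

Chained into 1 loop(s):
  loop 1: 8 segments, perimeter = 11.6000
Total perimeter = 11.600

loops=1 perimeter=11.600


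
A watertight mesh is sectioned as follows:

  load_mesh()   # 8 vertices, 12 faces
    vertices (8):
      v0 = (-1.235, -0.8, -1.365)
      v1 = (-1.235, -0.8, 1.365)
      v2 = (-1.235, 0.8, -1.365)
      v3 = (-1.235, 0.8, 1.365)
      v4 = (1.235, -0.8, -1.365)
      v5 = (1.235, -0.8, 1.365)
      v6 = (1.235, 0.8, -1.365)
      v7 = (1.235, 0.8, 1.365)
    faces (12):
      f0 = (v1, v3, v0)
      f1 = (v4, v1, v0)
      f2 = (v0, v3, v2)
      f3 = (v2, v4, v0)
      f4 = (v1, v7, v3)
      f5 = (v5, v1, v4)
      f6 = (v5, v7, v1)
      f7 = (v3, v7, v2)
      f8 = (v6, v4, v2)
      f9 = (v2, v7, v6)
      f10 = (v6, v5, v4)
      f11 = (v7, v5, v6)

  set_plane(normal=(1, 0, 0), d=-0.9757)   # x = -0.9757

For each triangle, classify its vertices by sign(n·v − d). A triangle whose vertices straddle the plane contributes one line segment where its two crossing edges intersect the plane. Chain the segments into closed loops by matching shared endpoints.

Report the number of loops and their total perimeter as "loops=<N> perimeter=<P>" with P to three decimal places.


loops=1 perimeter=8.660

Straddling triangles (8 of 12):
  (v4,v1,v0) [+--] → (-0.9757, -0.8, 1.07841)–(-0.9757, -0.8, -1.365)  len=2.4434
  (v2,v4,v0) [-+-] → (-0.9757, 0.632032, -1.365)–(-0.9757, -0.8, -1.365)  len=1.4320
  (v1,v7,v3) [-+-] → (-0.9757, -0.632032, 1.365)–(-0.9757, 0.8, 1.365)  len=1.4320
  (v5,v1,v4) [+-+] → (-0.9757, -0.8, 1.365)–(-0.9757, -0.8, 1.07841)  len=0.2866
  (v5,v7,v1) [++-] → (-0.9757, -0.632032, 1.365)–(-0.9757, -0.8, 1.365)  len=0.1680
  (v3,v7,v2) [-+-] → (-0.9757, 0.8, 1.365)–(-0.9757, 0.8, -1.07841)  len=2.4434
  (v6,v4,v2) [++-] → (-0.9757, 0.632032, -1.365)–(-0.9757, 0.8, -1.365)  len=0.1680
  (v2,v7,v6) [-++] → (-0.9757, 0.8, -1.07841)–(-0.9757, 0.8, -1.365)  len=0.2866

Chained into 1 loop(s):
  loop 1: 8 segments, perimeter = 8.6600
Total perimeter = 8.660


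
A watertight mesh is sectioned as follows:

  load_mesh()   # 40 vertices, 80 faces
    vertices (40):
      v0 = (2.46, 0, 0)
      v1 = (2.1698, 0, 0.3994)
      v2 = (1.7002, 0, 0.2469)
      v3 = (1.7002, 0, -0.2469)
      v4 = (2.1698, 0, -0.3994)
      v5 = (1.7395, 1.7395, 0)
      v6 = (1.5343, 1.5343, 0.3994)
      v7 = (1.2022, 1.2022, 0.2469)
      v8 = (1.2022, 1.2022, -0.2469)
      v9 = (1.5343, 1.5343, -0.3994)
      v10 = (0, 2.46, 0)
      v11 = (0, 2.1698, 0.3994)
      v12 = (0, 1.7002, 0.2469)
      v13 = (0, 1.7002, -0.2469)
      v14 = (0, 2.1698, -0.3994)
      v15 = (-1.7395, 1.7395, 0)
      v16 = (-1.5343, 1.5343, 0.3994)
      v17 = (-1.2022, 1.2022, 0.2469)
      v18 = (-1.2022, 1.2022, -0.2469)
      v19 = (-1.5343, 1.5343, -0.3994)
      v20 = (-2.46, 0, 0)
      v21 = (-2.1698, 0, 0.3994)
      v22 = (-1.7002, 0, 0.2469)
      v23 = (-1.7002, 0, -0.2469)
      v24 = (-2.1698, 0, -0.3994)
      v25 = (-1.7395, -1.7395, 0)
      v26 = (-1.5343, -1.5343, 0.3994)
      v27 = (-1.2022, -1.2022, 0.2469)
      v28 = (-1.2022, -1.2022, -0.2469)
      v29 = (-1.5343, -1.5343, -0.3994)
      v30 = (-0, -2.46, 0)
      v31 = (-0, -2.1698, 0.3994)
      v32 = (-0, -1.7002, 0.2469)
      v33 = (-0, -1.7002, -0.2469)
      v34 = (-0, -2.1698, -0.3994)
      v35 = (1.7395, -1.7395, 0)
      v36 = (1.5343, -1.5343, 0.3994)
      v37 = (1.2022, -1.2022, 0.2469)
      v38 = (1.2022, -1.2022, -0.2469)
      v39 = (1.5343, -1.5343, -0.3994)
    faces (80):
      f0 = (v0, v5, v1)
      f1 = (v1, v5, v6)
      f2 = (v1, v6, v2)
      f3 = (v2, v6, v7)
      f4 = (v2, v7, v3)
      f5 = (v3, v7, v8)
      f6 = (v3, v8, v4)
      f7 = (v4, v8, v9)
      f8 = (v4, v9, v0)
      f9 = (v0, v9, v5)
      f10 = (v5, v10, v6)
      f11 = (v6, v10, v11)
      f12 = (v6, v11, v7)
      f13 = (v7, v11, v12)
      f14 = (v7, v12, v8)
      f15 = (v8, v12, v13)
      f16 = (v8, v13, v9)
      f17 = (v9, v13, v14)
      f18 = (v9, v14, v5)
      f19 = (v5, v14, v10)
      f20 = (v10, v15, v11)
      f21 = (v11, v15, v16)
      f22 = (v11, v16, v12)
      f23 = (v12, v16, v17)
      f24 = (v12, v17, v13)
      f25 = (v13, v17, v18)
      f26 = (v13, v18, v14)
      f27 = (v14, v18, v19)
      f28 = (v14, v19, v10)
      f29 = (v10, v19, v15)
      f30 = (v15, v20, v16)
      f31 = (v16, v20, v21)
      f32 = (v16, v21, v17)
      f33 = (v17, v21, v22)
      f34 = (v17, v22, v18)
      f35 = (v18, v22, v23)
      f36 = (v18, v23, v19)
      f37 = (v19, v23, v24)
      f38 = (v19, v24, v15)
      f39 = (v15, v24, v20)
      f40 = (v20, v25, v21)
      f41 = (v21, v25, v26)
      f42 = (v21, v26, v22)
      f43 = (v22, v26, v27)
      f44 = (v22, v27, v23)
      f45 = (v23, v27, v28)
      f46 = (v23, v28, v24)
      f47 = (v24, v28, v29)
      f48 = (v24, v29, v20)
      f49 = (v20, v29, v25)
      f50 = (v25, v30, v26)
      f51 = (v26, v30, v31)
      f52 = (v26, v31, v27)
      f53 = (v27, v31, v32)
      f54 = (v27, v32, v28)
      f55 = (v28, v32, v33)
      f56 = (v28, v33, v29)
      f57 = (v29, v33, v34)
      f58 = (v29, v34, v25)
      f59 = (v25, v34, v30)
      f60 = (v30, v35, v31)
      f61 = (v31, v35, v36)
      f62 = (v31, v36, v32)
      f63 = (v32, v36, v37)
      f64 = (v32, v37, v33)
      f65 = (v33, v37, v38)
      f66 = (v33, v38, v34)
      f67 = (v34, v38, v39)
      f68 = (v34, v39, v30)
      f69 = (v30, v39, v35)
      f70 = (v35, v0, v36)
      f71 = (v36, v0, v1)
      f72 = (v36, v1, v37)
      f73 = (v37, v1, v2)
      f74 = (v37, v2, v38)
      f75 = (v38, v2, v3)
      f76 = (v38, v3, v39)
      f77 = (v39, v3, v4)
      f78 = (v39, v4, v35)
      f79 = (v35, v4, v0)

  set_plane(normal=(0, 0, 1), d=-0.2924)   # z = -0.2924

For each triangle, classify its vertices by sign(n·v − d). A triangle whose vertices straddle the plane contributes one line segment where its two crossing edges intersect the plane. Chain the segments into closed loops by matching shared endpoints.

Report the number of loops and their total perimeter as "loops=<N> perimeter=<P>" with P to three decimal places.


Straddling triangles (32 of 80):
  (v3,v8,v4) [++-] → (1.49089, 0.843511, -0.2924)–(1.84031, 0, -0.2924)  len=0.9130
  (v4,v8,v9) [-+-] → (1.49089, 0.843511, -0.2924)–(1.30129, 1.30129, -0.2924)  len=0.4955
  (v4,v9,v0) [--+] → (1.7823, 1.12326, -0.2924)–(2.24755, 0, -0.2924)  len=1.2158
  (v0,v9,v5) [+-+] → (1.7823, 1.12326, -0.2924)–(1.58927, 1.58927, -0.2924)  len=0.5044
  (v8,v13,v9) [++-] → (0.457775, 1.6507, -0.2924)–(1.30129, 1.30129, -0.2924)  len=0.9130
  (v9,v13,v14) [-+-] → (0.457775, 1.6507, -0.2924)–(0, 1.84031, -0.2924)  len=0.4955
  (v9,v14,v5) [--+] → (0.466015, 2.05452, -0.2924)–(1.58927, 1.58927, -0.2924)  len=1.2158
  (v5,v14,v10) [+-+] → (0.466015, 2.05452, -0.2924)–(0, 2.24755, -0.2924)  len=0.5044
  (v13,v18,v14) [++-] → (-0.843511, 1.49089, -0.2924)–(0, 1.84031, -0.2924)  len=0.9130
  (v14,v18,v19) [-+-] → (-0.843511, 1.49089, -0.2924)–(-1.30129, 1.30129, -0.2924)  len=0.4955
  (v14,v19,v10) [--+] → (-1.12326, 1.7823, -0.2924)–(0, 2.24755, -0.2924)  len=1.2158
  (v10,v19,v15) [+-+] → (-1.12326, 1.7823, -0.2924)–(-1.58927, 1.58927, -0.2924)  len=0.5044
  (v18,v23,v19) [++-] → (-1.6507, 0.457775, -0.2924)–(-1.30129, 1.30129, -0.2924)  len=0.9130
  (v19,v23,v24) [-+-] → (-1.6507, 0.457775, -0.2924)–(-1.84031, 0, -0.2924)  len=0.4955
  (v19,v24,v15) [--+] → (-2.05452, 0.466015, -0.2924)–(-1.58927, 1.58927, -0.2924)  len=1.2158
  (v15,v24,v20) [+-+] → (-2.05452, 0.466015, -0.2924)–(-2.24755, 0, -0.2924)  len=0.5044
  (v23,v28,v24) [++-] → (-1.49089, -0.843511, -0.2924)–(-1.84031, 0, -0.2924)  len=0.9130
  (v24,v28,v29) [-+-] → (-1.49089, -0.843511, -0.2924)–(-1.30129, -1.30129, -0.2924)  len=0.4955
  (v24,v29,v20) [--+] → (-1.7823, -1.12326, -0.2924)–(-2.24755, 0, -0.2924)  len=1.2158
  (v20,v29,v25) [+-+] → (-1.7823, -1.12326, -0.2924)–(-1.58927, -1.58927, -0.2924)  len=0.5044
  (v28,v33,v29) [++-] → (-0.457775, -1.6507, -0.2924)–(-1.30129, -1.30129, -0.2924)  len=0.9130
  (v29,v33,v34) [-+-] → (-0.457775, -1.6507, -0.2924)–(0, -1.84031, -0.2924)  len=0.4955
  (v29,v34,v25) [--+] → (-0.466015, -2.05452, -0.2924)–(-1.58927, -1.58927, -0.2924)  len=1.2158
  (v25,v34,v30) [+-+] → (-0.466015, -2.05452, -0.2924)–(0, -2.24755, -0.2924)  len=0.5044
  (v33,v38,v34) [++-] → (0.843511, -1.49089, -0.2924)–(0, -1.84031, -0.2924)  len=0.9130
  (v34,v38,v39) [-+-] → (0.843511, -1.49089, -0.2924)–(1.30129, -1.30129, -0.2924)  len=0.4955
  (v34,v39,v30) [--+] → (1.12326, -1.7823, -0.2924)–(0, -2.24755, -0.2924)  len=1.2158
  (v30,v39,v35) [+-+] → (1.12326, -1.7823, -0.2924)–(1.58927, -1.58927, -0.2924)  len=0.5044
  (v38,v3,v39) [++-] → (1.6507, -0.457775, -0.2924)–(1.30129, -1.30129, -0.2924)  len=0.9130
  (v39,v3,v4) [-+-] → (1.6507, -0.457775, -0.2924)–(1.84031, 0, -0.2924)  len=0.4955
  (v39,v4,v35) [--+] → (2.05452, -0.466015, -0.2924)–(1.58927, -1.58927, -0.2924)  len=1.2158
  (v35,v4,v0) [+-+] → (2.05452, -0.466015, -0.2924)–(2.24755, 0, -0.2924)  len=0.5044

Chained into 2 loop(s):
  loop 1: 16 segments, perimeter = 11.2681
  loop 2: 16 segments, perimeter = 13.7617
Total perimeter = 25.030

loops=2 perimeter=25.030


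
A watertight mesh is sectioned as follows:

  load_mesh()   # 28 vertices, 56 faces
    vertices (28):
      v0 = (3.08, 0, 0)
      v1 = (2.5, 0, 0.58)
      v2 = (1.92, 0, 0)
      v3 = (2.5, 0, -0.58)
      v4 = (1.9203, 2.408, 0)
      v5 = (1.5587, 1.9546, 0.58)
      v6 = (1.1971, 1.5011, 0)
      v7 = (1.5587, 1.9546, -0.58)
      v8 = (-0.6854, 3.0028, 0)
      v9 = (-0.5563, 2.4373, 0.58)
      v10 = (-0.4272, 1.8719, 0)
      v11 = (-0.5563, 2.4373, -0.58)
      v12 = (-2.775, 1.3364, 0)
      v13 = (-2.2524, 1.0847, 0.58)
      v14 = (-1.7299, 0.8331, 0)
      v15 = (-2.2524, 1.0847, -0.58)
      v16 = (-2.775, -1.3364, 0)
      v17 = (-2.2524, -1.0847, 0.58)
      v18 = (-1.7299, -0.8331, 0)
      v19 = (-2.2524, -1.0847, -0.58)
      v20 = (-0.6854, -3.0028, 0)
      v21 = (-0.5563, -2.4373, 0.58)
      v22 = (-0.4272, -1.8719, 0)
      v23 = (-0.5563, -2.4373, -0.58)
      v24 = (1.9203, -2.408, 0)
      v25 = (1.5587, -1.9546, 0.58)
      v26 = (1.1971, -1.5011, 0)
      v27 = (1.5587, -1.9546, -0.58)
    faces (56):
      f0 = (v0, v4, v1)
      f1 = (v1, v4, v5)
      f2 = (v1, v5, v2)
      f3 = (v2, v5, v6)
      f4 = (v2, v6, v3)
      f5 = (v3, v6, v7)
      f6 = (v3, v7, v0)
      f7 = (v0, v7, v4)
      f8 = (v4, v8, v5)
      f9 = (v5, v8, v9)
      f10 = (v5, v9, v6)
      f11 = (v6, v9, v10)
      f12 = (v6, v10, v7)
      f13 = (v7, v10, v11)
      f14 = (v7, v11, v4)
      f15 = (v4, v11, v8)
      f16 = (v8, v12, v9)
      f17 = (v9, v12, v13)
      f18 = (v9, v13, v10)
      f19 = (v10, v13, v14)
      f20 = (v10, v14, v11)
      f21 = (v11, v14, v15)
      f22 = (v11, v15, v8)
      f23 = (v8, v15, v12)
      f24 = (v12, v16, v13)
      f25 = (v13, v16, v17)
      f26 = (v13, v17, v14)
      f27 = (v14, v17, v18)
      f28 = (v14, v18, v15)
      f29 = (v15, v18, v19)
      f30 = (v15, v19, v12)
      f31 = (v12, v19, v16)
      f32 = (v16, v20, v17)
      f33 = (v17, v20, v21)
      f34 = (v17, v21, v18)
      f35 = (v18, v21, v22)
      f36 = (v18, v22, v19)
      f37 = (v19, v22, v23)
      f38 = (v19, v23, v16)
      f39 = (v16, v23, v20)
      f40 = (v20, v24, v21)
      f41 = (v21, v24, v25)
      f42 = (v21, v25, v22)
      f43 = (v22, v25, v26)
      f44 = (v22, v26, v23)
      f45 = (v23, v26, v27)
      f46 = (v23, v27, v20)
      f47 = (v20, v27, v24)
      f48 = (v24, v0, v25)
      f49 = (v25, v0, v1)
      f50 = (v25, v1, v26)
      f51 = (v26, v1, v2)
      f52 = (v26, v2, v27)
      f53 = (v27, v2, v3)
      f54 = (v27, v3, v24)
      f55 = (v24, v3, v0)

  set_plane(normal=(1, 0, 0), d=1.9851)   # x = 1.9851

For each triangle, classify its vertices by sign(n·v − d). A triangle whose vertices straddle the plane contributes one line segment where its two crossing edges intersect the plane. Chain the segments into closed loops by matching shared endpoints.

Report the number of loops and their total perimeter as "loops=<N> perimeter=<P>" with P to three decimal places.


Straddling triangles (14 of 56):
  (v0,v4,v1) [+-+] → (1.9851, 2.27345, 0)–(1.9851, 2.13883, 0.0648335)  len=0.1494
  (v1,v4,v5) [+--] → (1.9851, 2.13883, 0.0648335)–(1.9851, 1.06918, 0.58)  len=1.1872
  (v1,v5,v2) [+--] → (1.9851, 1.06918, 0.58)–(1.9851, 0, 0.0651)  len=1.1867
  (v2,v6,v3) [--+] → (1.9851, 0.593228, -0.350787)–(1.9851, 0, -0.0651)  len=0.6584
  (v3,v6,v7) [+--] → (1.9851, 0.593228, -0.350787)–(1.9851, 1.06918, -0.58)  len=0.5283
  (v3,v7,v0) [+-+] → (1.9851, 1.06918, -0.58)–(1.9851, 1.40675, -0.417434)  len=0.3747
  (v0,v7,v4) [+--] → (1.9851, 1.40675, -0.417434)–(1.9851, 2.27345, 0)  len=0.9620
  (v24,v0,v25) [-+-] → (1.9851, -2.27345, 0)–(1.9851, -1.40675, 0.417434)  len=0.9620
  (v25,v0,v1) [-++] → (1.9851, -1.40675, 0.417434)–(1.9851, -1.06918, 0.58)  len=0.3747
  (v25,v1,v26) [-+-] → (1.9851, -1.06918, 0.58)–(1.9851, -0.593228, 0.350787)  len=0.5283
  (v26,v1,v2) [-+-] → (1.9851, -0.593228, 0.350787)–(1.9851, 0, 0.0651)  len=0.6584
  (v27,v2,v3) [--+] → (1.9851, 0, -0.0651)–(1.9851, -1.06918, -0.58)  len=1.1867
  (v27,v3,v24) [-+-] → (1.9851, -1.06918, -0.58)–(1.9851, -2.13883, -0.0648335)  len=1.1872
  (v24,v3,v0) [-++] → (1.9851, -2.13883, -0.0648335)–(1.9851, -2.27345, 0)  len=0.1494

Chained into 1 loop(s):
  loop 1: 14 segments, perimeter = 10.0935
Total perimeter = 10.093

loops=1 perimeter=10.093


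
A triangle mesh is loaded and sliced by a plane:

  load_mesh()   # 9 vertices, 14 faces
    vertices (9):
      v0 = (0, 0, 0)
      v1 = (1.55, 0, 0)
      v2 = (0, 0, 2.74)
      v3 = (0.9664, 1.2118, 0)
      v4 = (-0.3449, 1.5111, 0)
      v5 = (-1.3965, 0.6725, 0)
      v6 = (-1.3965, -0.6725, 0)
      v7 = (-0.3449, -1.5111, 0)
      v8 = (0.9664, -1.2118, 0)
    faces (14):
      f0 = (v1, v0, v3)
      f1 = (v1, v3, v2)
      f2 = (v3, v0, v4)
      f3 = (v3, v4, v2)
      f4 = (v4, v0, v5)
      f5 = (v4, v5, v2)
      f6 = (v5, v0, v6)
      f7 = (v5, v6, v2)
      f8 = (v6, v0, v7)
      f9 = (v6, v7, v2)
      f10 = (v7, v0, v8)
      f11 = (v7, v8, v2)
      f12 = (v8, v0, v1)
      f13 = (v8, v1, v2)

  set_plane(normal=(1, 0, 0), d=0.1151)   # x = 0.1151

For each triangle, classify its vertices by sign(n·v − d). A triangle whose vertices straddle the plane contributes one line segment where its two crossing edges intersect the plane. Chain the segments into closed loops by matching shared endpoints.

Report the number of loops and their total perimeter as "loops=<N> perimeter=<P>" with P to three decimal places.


loops=1 perimeter=8.638

Straddling triangles (8 of 14):
  (v1,v0,v3) [+-+] → (0.1151, 0, 0)–(0.1151, 0.144328, 0)  len=0.1443
  (v1,v3,v2) [++-] → (0.1151, 0.144328, 2.41366)–(0.1151, 0, 2.53653)  len=0.1895
  (v3,v0,v4) [+--] → (0.1151, 0.144328, 0)–(0.1151, 1.40611, 0)  len=1.2618
  (v3,v4,v2) [+--] → (0.1151, 1.40611, 0)–(0.1151, 0.144328, 2.41366)  len=2.7236
  (v7,v0,v8) [--+] → (0.1151, -0.144328, 0)–(0.1151, -1.40611, 0)  len=1.2618
  (v7,v8,v2) [-+-] → (0.1151, -1.40611, 0)–(0.1151, -0.144328, 2.41366)  len=2.7236
  (v8,v0,v1) [+-+] → (0.1151, -0.144328, 0)–(0.1151, 0, 0)  len=0.1443
  (v8,v1,v2) [++-] → (0.1151, 0, 2.53653)–(0.1151, -0.144328, 2.41366)  len=0.1895

Chained into 1 loop(s):
  loop 1: 8 segments, perimeter = 8.6385
Total perimeter = 8.638


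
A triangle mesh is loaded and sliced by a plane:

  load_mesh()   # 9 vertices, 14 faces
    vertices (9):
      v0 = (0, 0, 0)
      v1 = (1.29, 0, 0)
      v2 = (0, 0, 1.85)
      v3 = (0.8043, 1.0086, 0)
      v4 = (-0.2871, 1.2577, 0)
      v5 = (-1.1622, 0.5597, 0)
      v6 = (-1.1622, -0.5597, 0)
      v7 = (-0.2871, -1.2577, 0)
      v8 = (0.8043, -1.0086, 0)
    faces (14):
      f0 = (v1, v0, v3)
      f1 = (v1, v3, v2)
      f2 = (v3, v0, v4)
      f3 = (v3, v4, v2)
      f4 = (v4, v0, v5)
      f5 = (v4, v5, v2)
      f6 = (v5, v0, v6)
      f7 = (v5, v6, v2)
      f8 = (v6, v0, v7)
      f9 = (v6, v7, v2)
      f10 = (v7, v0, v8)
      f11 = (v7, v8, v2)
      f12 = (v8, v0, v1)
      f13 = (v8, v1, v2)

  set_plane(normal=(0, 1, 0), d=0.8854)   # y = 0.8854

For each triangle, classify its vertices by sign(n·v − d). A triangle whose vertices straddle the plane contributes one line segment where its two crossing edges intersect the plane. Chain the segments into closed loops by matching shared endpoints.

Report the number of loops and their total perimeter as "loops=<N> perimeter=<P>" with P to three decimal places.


Straddling triangles (6 of 14):
  (v1,v0,v3) [--+] → (0.706055, 0.8854, 0)–(0.863628, 0.8854, 0)  len=0.1576
  (v1,v3,v2) [-+-] → (0.863628, 0.8854, 0)–(0.706055, 0.8854, 0.225977)  len=0.2755
  (v3,v0,v4) [+-+] → (0.706055, 0.8854, 0)–(-0.202114, 0.8854, 0)  len=0.9082
  (v3,v4,v2) [++-] → (-0.202114, 0.8854, 0.547631)–(0.706055, 0.8854, 0.225977)  len=0.9634
  (v4,v0,v5) [+--] → (-0.202114, 0.8854, 0)–(-0.753862, 0.8854, 0)  len=0.5517
  (v4,v5,v2) [+--] → (-0.753862, 0.8854, 0)–(-0.202114, 0.8854, 0.547631)  len=0.7774

Chained into 1 loop(s):
  loop 1: 6 segments, perimeter = 3.6338
Total perimeter = 3.634

loops=1 perimeter=3.634


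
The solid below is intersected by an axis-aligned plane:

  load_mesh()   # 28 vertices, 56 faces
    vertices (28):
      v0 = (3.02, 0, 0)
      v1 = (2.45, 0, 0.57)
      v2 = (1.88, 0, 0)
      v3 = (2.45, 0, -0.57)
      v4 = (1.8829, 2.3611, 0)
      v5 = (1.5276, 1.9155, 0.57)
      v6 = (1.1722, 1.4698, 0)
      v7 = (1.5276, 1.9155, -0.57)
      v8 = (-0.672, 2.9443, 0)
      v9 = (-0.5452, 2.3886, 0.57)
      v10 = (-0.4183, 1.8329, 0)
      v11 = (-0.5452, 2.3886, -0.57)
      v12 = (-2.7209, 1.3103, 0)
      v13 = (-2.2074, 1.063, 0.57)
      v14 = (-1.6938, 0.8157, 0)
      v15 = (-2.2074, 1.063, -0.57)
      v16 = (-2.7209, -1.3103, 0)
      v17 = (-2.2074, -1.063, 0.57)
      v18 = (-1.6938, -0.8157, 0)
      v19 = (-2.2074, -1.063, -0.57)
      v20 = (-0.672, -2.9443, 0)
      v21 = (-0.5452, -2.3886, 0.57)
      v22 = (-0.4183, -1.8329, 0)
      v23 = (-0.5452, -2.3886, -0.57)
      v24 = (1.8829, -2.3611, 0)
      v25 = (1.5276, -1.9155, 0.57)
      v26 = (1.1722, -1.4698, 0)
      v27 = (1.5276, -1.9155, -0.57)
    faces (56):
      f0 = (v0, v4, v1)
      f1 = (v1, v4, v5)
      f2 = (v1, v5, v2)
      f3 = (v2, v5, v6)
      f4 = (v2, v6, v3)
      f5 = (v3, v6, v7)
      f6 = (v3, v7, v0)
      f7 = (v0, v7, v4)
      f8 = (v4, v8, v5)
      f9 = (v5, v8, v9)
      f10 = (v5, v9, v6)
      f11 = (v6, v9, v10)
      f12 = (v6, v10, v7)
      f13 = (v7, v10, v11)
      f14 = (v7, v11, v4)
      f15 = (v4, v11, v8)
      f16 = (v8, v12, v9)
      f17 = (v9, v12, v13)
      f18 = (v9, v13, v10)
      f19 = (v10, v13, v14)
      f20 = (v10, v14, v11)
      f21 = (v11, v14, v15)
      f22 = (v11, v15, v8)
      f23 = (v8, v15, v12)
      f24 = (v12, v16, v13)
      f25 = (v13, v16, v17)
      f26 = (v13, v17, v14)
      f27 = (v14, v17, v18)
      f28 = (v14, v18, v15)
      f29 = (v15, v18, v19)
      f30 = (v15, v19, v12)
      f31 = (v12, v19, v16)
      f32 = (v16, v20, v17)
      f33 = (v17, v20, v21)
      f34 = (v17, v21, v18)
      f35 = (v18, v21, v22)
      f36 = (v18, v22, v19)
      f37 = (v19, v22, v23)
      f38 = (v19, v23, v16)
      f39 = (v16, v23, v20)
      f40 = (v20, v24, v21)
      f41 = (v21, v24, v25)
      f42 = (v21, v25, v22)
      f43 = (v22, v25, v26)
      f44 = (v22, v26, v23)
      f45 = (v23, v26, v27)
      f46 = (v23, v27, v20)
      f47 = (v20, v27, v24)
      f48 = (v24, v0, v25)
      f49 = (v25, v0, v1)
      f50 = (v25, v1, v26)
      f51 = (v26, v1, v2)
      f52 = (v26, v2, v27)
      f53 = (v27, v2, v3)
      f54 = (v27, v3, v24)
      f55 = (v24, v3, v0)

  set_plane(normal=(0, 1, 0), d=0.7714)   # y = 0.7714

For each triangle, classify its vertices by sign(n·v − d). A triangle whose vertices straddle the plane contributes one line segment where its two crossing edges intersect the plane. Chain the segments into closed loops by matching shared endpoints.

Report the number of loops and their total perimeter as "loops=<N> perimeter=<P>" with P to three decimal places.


loops=2 perimeter=6.293

Straddling triangles (16 of 56):
  (v0,v4,v1) [-+-] → (2.6485, 0.7714, 0)–(2.26472, 0.7714, 0.383774)  len=0.5427
  (v1,v4,v5) [-++] → (2.26472, 0.7714, 0.383774)–(2.07854, 0.7714, 0.57)  len=0.2633
  (v1,v5,v2) [-+-] → (2.07854, 0.7714, 0.57)–(1.73808, 0.7714, 0.229547)  len=0.4815
  (v2,v5,v6) [-++] → (1.73808, 0.7714, 0.229547)–(1.50852, 0.7714, 0)  len=0.3246
  (v2,v6,v3) [-+-] → (1.50852, 0.7714, 0)–(1.77937, 0.7714, -0.270845)  len=0.3830
  (v3,v6,v7) [-++] → (1.77937, 0.7714, -0.270845)–(2.07854, 0.7714, -0.57)  len=0.4231
  (v3,v7,v0) [-+-] → (2.07854, 0.7714, -0.57)–(2.41899, 0.7714, -0.229547)  len=0.4815
  (v0,v7,v4) [-++] → (2.41899, 0.7714, -0.229547)–(2.6485, 0.7714, 0)  len=0.3246
  (v12,v16,v13) [+-+] → (-2.7209, 0.7714, 0)–(-2.27049, 0.7714, 0.499966)  len=0.6729
  (v13,v16,v17) [+--] → (-2.27049, 0.7714, 0.499966)–(-2.2074, 0.7714, 0.57)  len=0.0943
  (v13,v17,v14) [+-+] → (-2.2074, 0.7714, 0.57)–(-1.70591, 0.7714, 0.0134407)  len=0.7492
  (v14,v17,v18) [+--] → (-1.70591, 0.7714, 0.0134407)–(-1.6938, 0.7714, 0)  len=0.0181
  (v14,v18,v15) [+-+] → (-1.6938, 0.7714, 0)–(-2.12768, 0.7714, -0.481528)  len=0.6482
  (v15,v18,v19) [+--] → (-2.12768, 0.7714, -0.481528)–(-2.2074, 0.7714, -0.57)  len=0.1191
  (v15,v19,v12) [+-+] → (-2.2074, 0.7714, -0.57)–(-2.6043, 0.7714, -0.129429)  len=0.5930
  (v12,v19,v16) [+--] → (-2.6043, 0.7714, -0.129429)–(-2.7209, 0.7714, 0)  len=0.1742

Chained into 2 loop(s):
  loop 1: 8 segments, perimeter = 3.2244
  loop 2: 8 segments, perimeter = 3.0689
Total perimeter = 6.293


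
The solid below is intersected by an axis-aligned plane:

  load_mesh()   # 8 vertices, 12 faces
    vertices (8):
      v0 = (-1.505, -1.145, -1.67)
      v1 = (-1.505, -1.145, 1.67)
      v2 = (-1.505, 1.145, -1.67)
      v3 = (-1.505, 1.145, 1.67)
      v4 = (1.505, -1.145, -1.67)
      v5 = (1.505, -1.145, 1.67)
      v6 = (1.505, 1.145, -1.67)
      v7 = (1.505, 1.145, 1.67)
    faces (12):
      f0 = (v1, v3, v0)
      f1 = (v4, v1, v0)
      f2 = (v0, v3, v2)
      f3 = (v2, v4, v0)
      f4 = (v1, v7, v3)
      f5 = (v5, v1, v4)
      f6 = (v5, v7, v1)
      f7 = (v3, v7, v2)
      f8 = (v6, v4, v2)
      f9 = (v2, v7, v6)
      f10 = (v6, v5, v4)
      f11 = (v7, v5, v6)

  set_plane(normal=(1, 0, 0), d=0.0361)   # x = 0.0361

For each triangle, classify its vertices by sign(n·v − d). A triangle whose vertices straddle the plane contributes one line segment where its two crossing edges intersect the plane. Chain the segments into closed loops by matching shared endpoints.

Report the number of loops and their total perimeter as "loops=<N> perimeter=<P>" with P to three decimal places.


Straddling triangles (8 of 12):
  (v4,v1,v0) [+--] → (0.0361, -1.145, -0.0400578)–(0.0361, -1.145, -1.67)  len=1.6299
  (v2,v4,v0) [-+-] → (0.0361, -0.0274648, -1.67)–(0.0361, -1.145, -1.67)  len=1.1175
  (v1,v7,v3) [-+-] → (0.0361, 0.0274648, 1.67)–(0.0361, 1.145, 1.67)  len=1.1175
  (v5,v1,v4) [+-+] → (0.0361, -1.145, 1.67)–(0.0361, -1.145, -0.0400578)  len=1.7101
  (v5,v7,v1) [++-] → (0.0361, 0.0274648, 1.67)–(0.0361, -1.145, 1.67)  len=1.1725
  (v3,v7,v2) [-+-] → (0.0361, 1.145, 1.67)–(0.0361, 1.145, 0.0400578)  len=1.6299
  (v6,v4,v2) [++-] → (0.0361, -0.0274648, -1.67)–(0.0361, 1.145, -1.67)  len=1.1725
  (v2,v7,v6) [-++] → (0.0361, 1.145, 0.0400578)–(0.0361, 1.145, -1.67)  len=1.7101

Chained into 1 loop(s):
  loop 1: 8 segments, perimeter = 11.2600
Total perimeter = 11.260

loops=1 perimeter=11.260


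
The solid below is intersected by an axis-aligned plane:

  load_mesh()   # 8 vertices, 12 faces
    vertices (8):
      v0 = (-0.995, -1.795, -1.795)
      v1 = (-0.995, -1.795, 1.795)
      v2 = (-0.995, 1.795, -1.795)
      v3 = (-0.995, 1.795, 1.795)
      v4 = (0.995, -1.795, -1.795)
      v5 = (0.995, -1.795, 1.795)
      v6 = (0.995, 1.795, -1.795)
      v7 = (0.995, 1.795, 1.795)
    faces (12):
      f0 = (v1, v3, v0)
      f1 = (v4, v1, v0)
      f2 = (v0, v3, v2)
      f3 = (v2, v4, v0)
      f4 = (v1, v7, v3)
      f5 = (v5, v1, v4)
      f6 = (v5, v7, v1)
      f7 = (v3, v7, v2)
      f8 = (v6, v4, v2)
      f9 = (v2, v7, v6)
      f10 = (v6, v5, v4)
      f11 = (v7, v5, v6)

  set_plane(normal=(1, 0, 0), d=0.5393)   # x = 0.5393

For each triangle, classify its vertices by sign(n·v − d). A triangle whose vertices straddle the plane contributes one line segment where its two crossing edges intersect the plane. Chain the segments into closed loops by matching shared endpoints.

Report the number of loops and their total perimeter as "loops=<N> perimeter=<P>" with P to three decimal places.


loops=1 perimeter=14.360

Straddling triangles (8 of 12):
  (v4,v1,v0) [+--] → (0.5393, -1.795, -0.972908)–(0.5393, -1.795, -1.795)  len=0.8221
  (v2,v4,v0) [-+-] → (0.5393, -0.972908, -1.795)–(0.5393, -1.795, -1.795)  len=0.8221
  (v1,v7,v3) [-+-] → (0.5393, 0.972908, 1.795)–(0.5393, 1.795, 1.795)  len=0.8221
  (v5,v1,v4) [+-+] → (0.5393, -1.795, 1.795)–(0.5393, -1.795, -0.972908)  len=2.7679
  (v5,v7,v1) [++-] → (0.5393, 0.972908, 1.795)–(0.5393, -1.795, 1.795)  len=2.7679
  (v3,v7,v2) [-+-] → (0.5393, 1.795, 1.795)–(0.5393, 1.795, 0.972908)  len=0.8221
  (v6,v4,v2) [++-] → (0.5393, -0.972908, -1.795)–(0.5393, 1.795, -1.795)  len=2.7679
  (v2,v7,v6) [-++] → (0.5393, 1.795, 0.972908)–(0.5393, 1.795, -1.795)  len=2.7679

Chained into 1 loop(s):
  loop 1: 8 segments, perimeter = 14.3600
Total perimeter = 14.360


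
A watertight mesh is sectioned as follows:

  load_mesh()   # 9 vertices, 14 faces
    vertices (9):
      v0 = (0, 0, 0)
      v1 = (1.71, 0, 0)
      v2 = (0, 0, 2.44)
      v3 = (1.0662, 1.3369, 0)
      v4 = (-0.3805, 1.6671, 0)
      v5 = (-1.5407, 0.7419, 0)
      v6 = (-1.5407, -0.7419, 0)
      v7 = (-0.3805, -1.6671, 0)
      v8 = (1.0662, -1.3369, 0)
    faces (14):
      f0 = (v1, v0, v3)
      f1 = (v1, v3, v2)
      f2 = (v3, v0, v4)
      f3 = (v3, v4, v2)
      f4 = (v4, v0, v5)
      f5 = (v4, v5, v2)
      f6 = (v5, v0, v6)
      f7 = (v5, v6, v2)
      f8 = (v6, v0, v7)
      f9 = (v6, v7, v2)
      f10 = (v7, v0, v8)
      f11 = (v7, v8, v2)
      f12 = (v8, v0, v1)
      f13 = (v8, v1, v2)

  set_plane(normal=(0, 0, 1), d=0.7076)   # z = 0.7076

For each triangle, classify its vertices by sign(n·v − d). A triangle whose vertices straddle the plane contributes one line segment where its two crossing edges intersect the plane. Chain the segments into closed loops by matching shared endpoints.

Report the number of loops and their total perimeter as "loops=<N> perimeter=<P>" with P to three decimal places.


Straddling triangles (7 of 14):
  (v1,v3,v2) [--+] → (0.757002, 0.949199, 0.7076)–(1.2141, 0, 0.7076)  len=1.0535
  (v3,v4,v2) [--+] → (-0.270155, 1.18364, 0.7076)–(0.757002, 0.949199, 0.7076)  len=1.0536
  (v4,v5,v2) [--+] → (-1.0939, 0.526749, 0.7076)–(-0.270155, 1.18364, 0.7076)  len=1.0536
  (v5,v6,v2) [--+] → (-1.0939, -0.526749, 0.7076)–(-1.0939, 0.526749, 0.7076)  len=1.0535
  (v6,v7,v2) [--+] → (-0.270155, -1.18364, 0.7076)–(-1.0939, -0.526749, 0.7076)  len=1.0536
  (v7,v8,v2) [--+] → (0.757002, -0.949199, 0.7076)–(-0.270155, -1.18364, 0.7076)  len=1.0536
  (v8,v1,v2) [--+] → (1.2141, 0, 0.7076)–(0.757002, -0.949199, 0.7076)  len=1.0535

Chained into 1 loop(s):
  loop 1: 7 segments, perimeter = 7.3749
Total perimeter = 7.375

loops=1 perimeter=7.375


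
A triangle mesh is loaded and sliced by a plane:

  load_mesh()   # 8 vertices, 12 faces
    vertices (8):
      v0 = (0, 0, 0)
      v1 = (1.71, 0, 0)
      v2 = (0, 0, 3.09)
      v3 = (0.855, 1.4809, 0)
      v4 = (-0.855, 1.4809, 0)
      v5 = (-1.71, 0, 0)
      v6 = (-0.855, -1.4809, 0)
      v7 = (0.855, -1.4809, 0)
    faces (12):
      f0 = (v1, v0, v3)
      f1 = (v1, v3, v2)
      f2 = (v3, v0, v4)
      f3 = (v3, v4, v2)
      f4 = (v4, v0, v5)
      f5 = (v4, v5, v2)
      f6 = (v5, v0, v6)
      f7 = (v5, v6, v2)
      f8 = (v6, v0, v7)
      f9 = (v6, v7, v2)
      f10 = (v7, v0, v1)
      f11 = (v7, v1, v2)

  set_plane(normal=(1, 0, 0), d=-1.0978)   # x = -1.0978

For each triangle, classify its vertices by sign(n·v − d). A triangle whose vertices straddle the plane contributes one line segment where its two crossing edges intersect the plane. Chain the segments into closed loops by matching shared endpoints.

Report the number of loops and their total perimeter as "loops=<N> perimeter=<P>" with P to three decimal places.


loops=1 perimeter=5.185

Straddling triangles (4 of 12):
  (v4,v0,v5) [++-] → (-1.0978, 0, 0)–(-1.0978, 1.06036, 0)  len=1.0604
  (v4,v5,v2) [+-+] → (-1.0978, 1.06036, 0)–(-1.0978, 0, 1.10626)  len=1.5324
  (v5,v0,v6) [-++] → (-1.0978, 0, 0)–(-1.0978, -1.06036, 0)  len=1.0604
  (v5,v6,v2) [-++] → (-1.0978, -1.06036, 0)–(-1.0978, 0, 1.10626)  len=1.5324

Chained into 1 loop(s):
  loop 1: 4 segments, perimeter = 5.1855
Total perimeter = 5.185


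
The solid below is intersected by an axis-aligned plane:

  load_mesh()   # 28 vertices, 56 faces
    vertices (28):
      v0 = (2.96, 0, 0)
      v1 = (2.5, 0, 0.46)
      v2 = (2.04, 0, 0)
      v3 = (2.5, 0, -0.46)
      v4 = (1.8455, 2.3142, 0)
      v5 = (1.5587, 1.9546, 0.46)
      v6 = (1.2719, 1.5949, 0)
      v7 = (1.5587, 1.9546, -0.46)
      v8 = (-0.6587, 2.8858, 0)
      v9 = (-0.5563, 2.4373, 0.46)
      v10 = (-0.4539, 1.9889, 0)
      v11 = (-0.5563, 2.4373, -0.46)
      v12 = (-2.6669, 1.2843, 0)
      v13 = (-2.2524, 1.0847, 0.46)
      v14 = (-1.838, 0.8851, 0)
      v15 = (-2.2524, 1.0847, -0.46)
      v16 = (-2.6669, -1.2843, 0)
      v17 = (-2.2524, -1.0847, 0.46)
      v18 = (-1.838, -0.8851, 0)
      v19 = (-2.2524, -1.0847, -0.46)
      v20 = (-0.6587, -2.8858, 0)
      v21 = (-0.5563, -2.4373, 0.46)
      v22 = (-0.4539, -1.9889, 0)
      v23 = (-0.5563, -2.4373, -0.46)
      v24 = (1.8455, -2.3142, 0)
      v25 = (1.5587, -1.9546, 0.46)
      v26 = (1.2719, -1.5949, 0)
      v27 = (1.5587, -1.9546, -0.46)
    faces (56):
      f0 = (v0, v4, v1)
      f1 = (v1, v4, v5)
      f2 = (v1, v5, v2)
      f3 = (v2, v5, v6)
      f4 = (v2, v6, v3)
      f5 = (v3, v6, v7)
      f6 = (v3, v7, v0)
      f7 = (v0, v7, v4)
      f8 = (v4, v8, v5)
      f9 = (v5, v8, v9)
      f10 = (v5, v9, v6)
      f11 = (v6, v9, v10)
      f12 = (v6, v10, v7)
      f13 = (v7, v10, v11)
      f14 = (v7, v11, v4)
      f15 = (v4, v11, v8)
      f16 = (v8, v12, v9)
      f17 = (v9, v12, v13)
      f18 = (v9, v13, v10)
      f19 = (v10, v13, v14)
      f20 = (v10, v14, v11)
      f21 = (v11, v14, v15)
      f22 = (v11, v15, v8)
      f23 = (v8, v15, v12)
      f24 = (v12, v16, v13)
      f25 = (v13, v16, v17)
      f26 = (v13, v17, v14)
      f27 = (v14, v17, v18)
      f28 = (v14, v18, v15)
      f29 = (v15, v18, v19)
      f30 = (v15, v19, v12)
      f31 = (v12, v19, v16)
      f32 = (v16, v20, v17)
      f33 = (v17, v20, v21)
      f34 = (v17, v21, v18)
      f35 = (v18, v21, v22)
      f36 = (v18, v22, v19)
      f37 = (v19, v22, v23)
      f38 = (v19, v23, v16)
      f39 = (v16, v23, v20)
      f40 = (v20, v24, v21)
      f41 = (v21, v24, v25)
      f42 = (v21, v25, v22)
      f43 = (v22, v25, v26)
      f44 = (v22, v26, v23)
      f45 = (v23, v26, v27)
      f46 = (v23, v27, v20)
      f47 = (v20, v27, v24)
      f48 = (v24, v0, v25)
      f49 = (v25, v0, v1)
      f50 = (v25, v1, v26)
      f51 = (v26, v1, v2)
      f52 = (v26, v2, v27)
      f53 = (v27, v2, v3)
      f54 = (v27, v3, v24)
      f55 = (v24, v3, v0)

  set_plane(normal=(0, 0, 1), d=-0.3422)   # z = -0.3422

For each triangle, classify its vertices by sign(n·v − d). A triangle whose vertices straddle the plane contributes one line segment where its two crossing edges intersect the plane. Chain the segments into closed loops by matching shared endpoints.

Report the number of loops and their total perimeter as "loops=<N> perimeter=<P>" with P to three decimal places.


loops=2 perimeter=30.372

Straddling triangles (28 of 56):
  (v2,v6,v3) [++-] → (2.1855, 0.408433, -0.3422)–(2.3822, 0, -0.3422)  len=0.4533
  (v3,v6,v7) [-+-] → (2.1855, 0.408433, -0.3422)–(1.48525, 1.86249, -0.3422)  len=1.6139
  (v3,v7,v0) [--+] → (1.91755, 1.45405, -0.3422)–(2.6178, 0, -0.3422)  len=1.6139
  (v0,v7,v4) [+-+] → (1.91755, 1.45405, -0.3422)–(1.63215, 2.04669, -0.3422)  len=0.6578
  (v6,v10,v7) [++-] → (1.0433, 1.96338, -0.3422)–(1.48525, 1.86249, -0.3422)  len=0.4533
  (v7,v10,v11) [-+-] → (1.0433, 1.96338, -0.3422)–(-0.530077, 2.32247, -0.3422)  len=1.6138
  (v7,v11,v4) [--+] → (0.0587697, 2.40578, -0.3422)–(1.63215, 2.04669, -0.3422)  len=1.6138
  (v4,v11,v8) [+-+] → (0.0587697, 2.40578, -0.3422)–(-0.582523, 2.55215, -0.3422)  len=0.6578
  (v10,v14,v11) [++-] → (-0.884527, 2.0398, -0.3422)–(-0.530077, 2.32247, -0.3422)  len=0.4534
  (v11,v14,v15) [-+-] → (-0.884527, 2.0398, -0.3422)–(-2.14628, 1.03359, -0.3422)  len=1.6138
  (v11,v15,v8) [--+] → (-1.84427, 1.54594, -0.3422)–(-0.582523, 2.55215, -0.3422)  len=1.6138
  (v8,v15,v12) [+-+] → (-1.84427, 1.54594, -0.3422)–(-2.35855, 1.13581, -0.3422)  len=0.6578
  (v14,v18,v15) [++-] → (-2.14628, 0.58026, -0.3422)–(-2.14628, 1.03359, -0.3422)  len=0.4533
  (v15,v18,v19) [-+-] → (-2.14628, 0.58026, -0.3422)–(-2.14628, -1.03359, -0.3422)  len=1.6138
  (v15,v19,v12) [--+] → (-2.35855, -0.47803, -0.3422)–(-2.35855, 1.13581, -0.3422)  len=1.6138
  (v12,v19,v16) [+-+] → (-2.35855, -0.47803, -0.3422)–(-2.35855, -1.13581, -0.3422)  len=0.6578
  (v18,v22,v19) [++-] → (-1.79183, -1.31625, -0.3422)–(-2.14628, -1.03359, -0.3422)  len=0.4534
  (v19,v22,v23) [-+-] → (-1.79183, -1.31625, -0.3422)–(-0.530077, -2.32247, -0.3422)  len=1.6138
  (v19,v23,v16) [--+] → (-1.0968, -2.14203, -0.3422)–(-2.35855, -1.13581, -0.3422)  len=1.6138
  (v16,v23,v20) [+-+] → (-1.0968, -2.14203, -0.3422)–(-0.582523, -2.55215, -0.3422)  len=0.6578
  (v22,v26,v23) [++-] → (-0.0881218, -2.22157, -0.3422)–(-0.530077, -2.32247, -0.3422)  len=0.4533
  (v23,v26,v27) [-+-] → (-0.0881218, -2.22157, -0.3422)–(1.48525, -1.86249, -0.3422)  len=1.6138
  (v23,v27,v20) [--+] → (0.990853, -2.19307, -0.3422)–(-0.582523, -2.55215, -0.3422)  len=1.6138
  (v20,v27,v24) [+-+] → (0.990853, -2.19307, -0.3422)–(1.63215, -2.04669, -0.3422)  len=0.6578
  (v26,v2,v27) [++-] → (1.68195, -1.45405, -0.3422)–(1.48525, -1.86249, -0.3422)  len=0.4533
  (v27,v2,v3) [-+-] → (1.68195, -1.45405, -0.3422)–(2.3822, 0, -0.3422)  len=1.6139
  (v27,v3,v24) [--+] → (2.33239, -0.592636, -0.3422)–(1.63215, -2.04669, -0.3422)  len=1.6139
  (v24,v3,v0) [+-+] → (2.33239, -0.592636, -0.3422)–(2.6178, 0, -0.3422)  len=0.6578

Chained into 2 loop(s):
  loop 1: 14 segments, perimeter = 14.4703
  loop 2: 14 segments, perimeter = 15.9014
Total perimeter = 30.372
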